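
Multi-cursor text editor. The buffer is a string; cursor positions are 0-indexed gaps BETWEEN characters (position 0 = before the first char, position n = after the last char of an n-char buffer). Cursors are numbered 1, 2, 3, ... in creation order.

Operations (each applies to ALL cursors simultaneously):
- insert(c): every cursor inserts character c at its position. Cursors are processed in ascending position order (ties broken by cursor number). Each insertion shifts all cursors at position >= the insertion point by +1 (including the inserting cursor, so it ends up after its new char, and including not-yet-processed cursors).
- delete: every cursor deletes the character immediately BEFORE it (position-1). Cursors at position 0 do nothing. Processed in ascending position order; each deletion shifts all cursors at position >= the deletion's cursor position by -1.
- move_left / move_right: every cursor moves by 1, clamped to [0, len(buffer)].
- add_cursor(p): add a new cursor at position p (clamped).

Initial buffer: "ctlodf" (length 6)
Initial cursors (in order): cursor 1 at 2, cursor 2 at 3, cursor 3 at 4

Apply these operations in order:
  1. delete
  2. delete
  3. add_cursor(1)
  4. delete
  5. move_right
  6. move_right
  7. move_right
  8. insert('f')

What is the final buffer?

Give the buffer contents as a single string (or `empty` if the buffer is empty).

After op 1 (delete): buffer="cdf" (len 3), cursors c1@1 c2@1 c3@1, authorship ...
After op 2 (delete): buffer="df" (len 2), cursors c1@0 c2@0 c3@0, authorship ..
After op 3 (add_cursor(1)): buffer="df" (len 2), cursors c1@0 c2@0 c3@0 c4@1, authorship ..
After op 4 (delete): buffer="f" (len 1), cursors c1@0 c2@0 c3@0 c4@0, authorship .
After op 5 (move_right): buffer="f" (len 1), cursors c1@1 c2@1 c3@1 c4@1, authorship .
After op 6 (move_right): buffer="f" (len 1), cursors c1@1 c2@1 c3@1 c4@1, authorship .
After op 7 (move_right): buffer="f" (len 1), cursors c1@1 c2@1 c3@1 c4@1, authorship .
After op 8 (insert('f')): buffer="fffff" (len 5), cursors c1@5 c2@5 c3@5 c4@5, authorship .1234

Answer: fffff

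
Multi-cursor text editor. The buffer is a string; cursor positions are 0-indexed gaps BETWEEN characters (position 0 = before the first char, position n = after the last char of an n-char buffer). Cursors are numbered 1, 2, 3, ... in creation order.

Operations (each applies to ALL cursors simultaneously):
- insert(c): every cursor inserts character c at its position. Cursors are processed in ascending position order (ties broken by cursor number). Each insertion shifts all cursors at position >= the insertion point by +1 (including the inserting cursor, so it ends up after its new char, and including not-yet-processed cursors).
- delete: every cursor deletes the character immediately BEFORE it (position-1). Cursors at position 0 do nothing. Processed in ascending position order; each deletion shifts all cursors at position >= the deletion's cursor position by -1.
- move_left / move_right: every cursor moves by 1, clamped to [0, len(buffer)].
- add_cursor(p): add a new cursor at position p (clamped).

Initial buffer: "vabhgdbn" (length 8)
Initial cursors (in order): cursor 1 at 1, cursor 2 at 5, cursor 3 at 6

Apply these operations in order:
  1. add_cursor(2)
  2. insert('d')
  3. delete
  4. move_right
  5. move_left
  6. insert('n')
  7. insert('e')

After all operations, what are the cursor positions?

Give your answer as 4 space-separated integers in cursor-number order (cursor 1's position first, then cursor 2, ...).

Answer: 3 11 14 6

Derivation:
After op 1 (add_cursor(2)): buffer="vabhgdbn" (len 8), cursors c1@1 c4@2 c2@5 c3@6, authorship ........
After op 2 (insert('d')): buffer="vdadbhgdddbn" (len 12), cursors c1@2 c4@4 c2@8 c3@10, authorship .1.4...2.3..
After op 3 (delete): buffer="vabhgdbn" (len 8), cursors c1@1 c4@2 c2@5 c3@6, authorship ........
After op 4 (move_right): buffer="vabhgdbn" (len 8), cursors c1@2 c4@3 c2@6 c3@7, authorship ........
After op 5 (move_left): buffer="vabhgdbn" (len 8), cursors c1@1 c4@2 c2@5 c3@6, authorship ........
After op 6 (insert('n')): buffer="vnanbhgndnbn" (len 12), cursors c1@2 c4@4 c2@8 c3@10, authorship .1.4...2.3..
After op 7 (insert('e')): buffer="vneanebhgnednebn" (len 16), cursors c1@3 c4@6 c2@11 c3@14, authorship .11.44...22.33..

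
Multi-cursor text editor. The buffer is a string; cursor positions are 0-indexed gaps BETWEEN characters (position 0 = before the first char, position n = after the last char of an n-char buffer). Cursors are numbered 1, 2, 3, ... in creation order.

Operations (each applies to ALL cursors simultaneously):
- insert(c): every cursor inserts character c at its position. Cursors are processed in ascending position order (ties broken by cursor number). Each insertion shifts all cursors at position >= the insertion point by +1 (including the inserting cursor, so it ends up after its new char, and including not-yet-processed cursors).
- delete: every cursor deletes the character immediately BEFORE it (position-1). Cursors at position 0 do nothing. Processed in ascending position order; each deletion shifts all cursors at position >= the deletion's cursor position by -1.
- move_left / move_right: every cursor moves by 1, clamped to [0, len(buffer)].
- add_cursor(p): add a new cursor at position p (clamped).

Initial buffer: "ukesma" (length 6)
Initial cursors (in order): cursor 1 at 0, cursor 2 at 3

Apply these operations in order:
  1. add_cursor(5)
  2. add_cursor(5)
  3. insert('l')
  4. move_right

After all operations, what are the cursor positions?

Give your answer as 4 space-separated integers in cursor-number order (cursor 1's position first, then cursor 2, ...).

After op 1 (add_cursor(5)): buffer="ukesma" (len 6), cursors c1@0 c2@3 c3@5, authorship ......
After op 2 (add_cursor(5)): buffer="ukesma" (len 6), cursors c1@0 c2@3 c3@5 c4@5, authorship ......
After op 3 (insert('l')): buffer="lukelsmlla" (len 10), cursors c1@1 c2@5 c3@9 c4@9, authorship 1...2..34.
After op 4 (move_right): buffer="lukelsmlla" (len 10), cursors c1@2 c2@6 c3@10 c4@10, authorship 1...2..34.

Answer: 2 6 10 10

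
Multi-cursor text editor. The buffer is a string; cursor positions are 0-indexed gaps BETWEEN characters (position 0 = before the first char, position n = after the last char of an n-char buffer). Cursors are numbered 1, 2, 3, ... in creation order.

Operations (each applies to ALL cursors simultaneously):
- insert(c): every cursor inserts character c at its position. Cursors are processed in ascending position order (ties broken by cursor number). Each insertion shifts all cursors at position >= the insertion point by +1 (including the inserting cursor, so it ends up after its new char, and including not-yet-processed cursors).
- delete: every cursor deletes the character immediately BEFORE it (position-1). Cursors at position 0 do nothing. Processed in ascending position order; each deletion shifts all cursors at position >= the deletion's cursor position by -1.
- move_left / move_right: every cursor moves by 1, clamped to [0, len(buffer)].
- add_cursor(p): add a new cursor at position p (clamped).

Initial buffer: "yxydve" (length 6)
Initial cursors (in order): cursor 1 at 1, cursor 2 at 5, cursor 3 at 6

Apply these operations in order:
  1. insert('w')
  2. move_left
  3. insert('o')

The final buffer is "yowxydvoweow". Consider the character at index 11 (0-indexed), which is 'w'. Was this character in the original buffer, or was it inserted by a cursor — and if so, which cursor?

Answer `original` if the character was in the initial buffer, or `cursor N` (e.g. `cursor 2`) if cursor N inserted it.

After op 1 (insert('w')): buffer="ywxydvwew" (len 9), cursors c1@2 c2@7 c3@9, authorship .1....2.3
After op 2 (move_left): buffer="ywxydvwew" (len 9), cursors c1@1 c2@6 c3@8, authorship .1....2.3
After op 3 (insert('o')): buffer="yowxydvoweow" (len 12), cursors c1@2 c2@8 c3@11, authorship .11....22.33
Authorship (.=original, N=cursor N): . 1 1 . . . . 2 2 . 3 3
Index 11: author = 3

Answer: cursor 3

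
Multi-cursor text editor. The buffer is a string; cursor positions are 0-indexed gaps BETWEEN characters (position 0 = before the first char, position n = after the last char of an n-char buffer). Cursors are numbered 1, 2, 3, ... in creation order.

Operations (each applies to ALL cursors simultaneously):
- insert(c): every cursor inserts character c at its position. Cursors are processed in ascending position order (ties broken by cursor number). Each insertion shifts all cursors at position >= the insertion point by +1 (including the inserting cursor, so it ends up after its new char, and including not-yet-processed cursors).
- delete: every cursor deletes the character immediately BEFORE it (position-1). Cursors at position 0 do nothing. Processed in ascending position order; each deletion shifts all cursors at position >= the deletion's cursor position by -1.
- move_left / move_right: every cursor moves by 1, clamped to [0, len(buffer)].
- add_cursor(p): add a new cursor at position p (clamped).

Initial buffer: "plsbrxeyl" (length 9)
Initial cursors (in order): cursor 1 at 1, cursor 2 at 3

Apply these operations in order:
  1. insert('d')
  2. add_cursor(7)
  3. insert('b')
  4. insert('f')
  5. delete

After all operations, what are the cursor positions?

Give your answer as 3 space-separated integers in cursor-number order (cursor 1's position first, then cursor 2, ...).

After op 1 (insert('d')): buffer="pdlsdbrxeyl" (len 11), cursors c1@2 c2@5, authorship .1..2......
After op 2 (add_cursor(7)): buffer="pdlsdbrxeyl" (len 11), cursors c1@2 c2@5 c3@7, authorship .1..2......
After op 3 (insert('b')): buffer="pdblsdbbrbxeyl" (len 14), cursors c1@3 c2@7 c3@10, authorship .11..22..3....
After op 4 (insert('f')): buffer="pdbflsdbfbrbfxeyl" (len 17), cursors c1@4 c2@9 c3@13, authorship .111..222..33....
After op 5 (delete): buffer="pdblsdbbrbxeyl" (len 14), cursors c1@3 c2@7 c3@10, authorship .11..22..3....

Answer: 3 7 10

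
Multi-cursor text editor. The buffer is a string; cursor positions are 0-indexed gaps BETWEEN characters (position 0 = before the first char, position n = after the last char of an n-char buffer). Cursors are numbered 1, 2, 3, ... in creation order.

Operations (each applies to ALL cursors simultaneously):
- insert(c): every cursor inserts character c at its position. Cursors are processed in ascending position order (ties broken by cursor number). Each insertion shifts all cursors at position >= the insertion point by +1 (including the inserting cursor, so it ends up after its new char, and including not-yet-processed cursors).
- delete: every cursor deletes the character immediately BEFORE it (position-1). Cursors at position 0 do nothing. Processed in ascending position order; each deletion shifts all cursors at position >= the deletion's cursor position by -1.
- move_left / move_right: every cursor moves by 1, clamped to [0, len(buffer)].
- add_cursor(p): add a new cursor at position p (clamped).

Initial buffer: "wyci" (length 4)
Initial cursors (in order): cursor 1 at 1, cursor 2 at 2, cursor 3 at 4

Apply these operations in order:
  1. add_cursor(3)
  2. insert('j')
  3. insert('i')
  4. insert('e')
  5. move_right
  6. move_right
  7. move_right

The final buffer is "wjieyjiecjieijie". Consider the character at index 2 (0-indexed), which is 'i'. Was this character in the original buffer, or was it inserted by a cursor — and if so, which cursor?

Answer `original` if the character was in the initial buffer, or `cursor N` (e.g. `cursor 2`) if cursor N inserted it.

After op 1 (add_cursor(3)): buffer="wyci" (len 4), cursors c1@1 c2@2 c4@3 c3@4, authorship ....
After op 2 (insert('j')): buffer="wjyjcjij" (len 8), cursors c1@2 c2@4 c4@6 c3@8, authorship .1.2.4.3
After op 3 (insert('i')): buffer="wjiyjicjiiji" (len 12), cursors c1@3 c2@6 c4@9 c3@12, authorship .11.22.44.33
After op 4 (insert('e')): buffer="wjieyjiecjieijie" (len 16), cursors c1@4 c2@8 c4@12 c3@16, authorship .111.222.444.333
After op 5 (move_right): buffer="wjieyjiecjieijie" (len 16), cursors c1@5 c2@9 c4@13 c3@16, authorship .111.222.444.333
After op 6 (move_right): buffer="wjieyjiecjieijie" (len 16), cursors c1@6 c2@10 c4@14 c3@16, authorship .111.222.444.333
After op 7 (move_right): buffer="wjieyjiecjieijie" (len 16), cursors c1@7 c2@11 c4@15 c3@16, authorship .111.222.444.333
Authorship (.=original, N=cursor N): . 1 1 1 . 2 2 2 . 4 4 4 . 3 3 3
Index 2: author = 1

Answer: cursor 1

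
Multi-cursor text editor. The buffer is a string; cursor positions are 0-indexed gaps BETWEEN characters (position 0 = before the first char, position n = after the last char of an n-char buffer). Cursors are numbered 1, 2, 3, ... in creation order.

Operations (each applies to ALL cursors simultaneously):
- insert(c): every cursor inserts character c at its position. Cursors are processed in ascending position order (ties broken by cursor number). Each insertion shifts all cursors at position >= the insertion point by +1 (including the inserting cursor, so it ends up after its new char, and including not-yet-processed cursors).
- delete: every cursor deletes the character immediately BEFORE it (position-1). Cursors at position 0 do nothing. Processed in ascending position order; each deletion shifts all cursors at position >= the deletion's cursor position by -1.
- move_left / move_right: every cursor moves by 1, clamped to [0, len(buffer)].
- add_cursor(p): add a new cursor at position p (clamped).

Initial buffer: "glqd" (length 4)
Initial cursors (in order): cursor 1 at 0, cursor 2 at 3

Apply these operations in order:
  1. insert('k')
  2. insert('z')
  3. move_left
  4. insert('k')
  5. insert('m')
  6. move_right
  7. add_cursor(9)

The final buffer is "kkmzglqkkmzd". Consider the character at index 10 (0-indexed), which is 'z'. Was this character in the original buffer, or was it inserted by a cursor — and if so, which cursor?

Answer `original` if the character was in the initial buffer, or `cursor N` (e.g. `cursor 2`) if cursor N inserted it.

After op 1 (insert('k')): buffer="kglqkd" (len 6), cursors c1@1 c2@5, authorship 1...2.
After op 2 (insert('z')): buffer="kzglqkzd" (len 8), cursors c1@2 c2@7, authorship 11...22.
After op 3 (move_left): buffer="kzglqkzd" (len 8), cursors c1@1 c2@6, authorship 11...22.
After op 4 (insert('k')): buffer="kkzglqkkzd" (len 10), cursors c1@2 c2@8, authorship 111...222.
After op 5 (insert('m')): buffer="kkmzglqkkmzd" (len 12), cursors c1@3 c2@10, authorship 1111...2222.
After op 6 (move_right): buffer="kkmzglqkkmzd" (len 12), cursors c1@4 c2@11, authorship 1111...2222.
After op 7 (add_cursor(9)): buffer="kkmzglqkkmzd" (len 12), cursors c1@4 c3@9 c2@11, authorship 1111...2222.
Authorship (.=original, N=cursor N): 1 1 1 1 . . . 2 2 2 2 .
Index 10: author = 2

Answer: cursor 2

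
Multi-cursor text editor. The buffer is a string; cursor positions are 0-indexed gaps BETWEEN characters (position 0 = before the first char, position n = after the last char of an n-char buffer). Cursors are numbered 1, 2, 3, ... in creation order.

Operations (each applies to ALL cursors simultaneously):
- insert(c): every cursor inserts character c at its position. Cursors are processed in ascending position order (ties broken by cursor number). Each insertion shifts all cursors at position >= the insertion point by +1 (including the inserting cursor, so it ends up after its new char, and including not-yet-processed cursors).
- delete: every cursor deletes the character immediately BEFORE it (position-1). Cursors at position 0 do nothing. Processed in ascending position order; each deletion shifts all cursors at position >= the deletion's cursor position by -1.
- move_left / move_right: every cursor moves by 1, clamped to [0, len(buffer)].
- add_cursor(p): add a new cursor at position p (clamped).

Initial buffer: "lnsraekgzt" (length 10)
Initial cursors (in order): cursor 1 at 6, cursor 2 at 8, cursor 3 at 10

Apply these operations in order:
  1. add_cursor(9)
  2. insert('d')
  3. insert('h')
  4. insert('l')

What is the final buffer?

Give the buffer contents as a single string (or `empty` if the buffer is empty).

After op 1 (add_cursor(9)): buffer="lnsraekgzt" (len 10), cursors c1@6 c2@8 c4@9 c3@10, authorship ..........
After op 2 (insert('d')): buffer="lnsraedkgdzdtd" (len 14), cursors c1@7 c2@10 c4@12 c3@14, authorship ......1..2.4.3
After op 3 (insert('h')): buffer="lnsraedhkgdhzdhtdh" (len 18), cursors c1@8 c2@12 c4@15 c3@18, authorship ......11..22.44.33
After op 4 (insert('l')): buffer="lnsraedhlkgdhlzdhltdhl" (len 22), cursors c1@9 c2@14 c4@18 c3@22, authorship ......111..222.444.333

Answer: lnsraedhlkgdhlzdhltdhl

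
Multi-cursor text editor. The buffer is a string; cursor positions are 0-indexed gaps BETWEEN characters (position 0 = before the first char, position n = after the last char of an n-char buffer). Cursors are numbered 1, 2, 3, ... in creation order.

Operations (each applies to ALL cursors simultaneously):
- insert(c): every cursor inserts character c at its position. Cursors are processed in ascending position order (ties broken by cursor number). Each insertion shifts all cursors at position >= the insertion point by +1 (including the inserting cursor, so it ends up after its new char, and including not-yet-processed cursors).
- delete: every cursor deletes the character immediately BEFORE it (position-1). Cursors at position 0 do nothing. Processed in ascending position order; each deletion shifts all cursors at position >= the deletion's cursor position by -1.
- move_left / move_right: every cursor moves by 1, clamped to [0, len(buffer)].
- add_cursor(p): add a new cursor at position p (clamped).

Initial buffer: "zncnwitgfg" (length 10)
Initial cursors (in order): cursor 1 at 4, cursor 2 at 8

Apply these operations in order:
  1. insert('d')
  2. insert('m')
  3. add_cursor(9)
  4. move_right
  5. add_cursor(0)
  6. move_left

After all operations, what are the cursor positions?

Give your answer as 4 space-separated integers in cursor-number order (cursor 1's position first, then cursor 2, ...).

Answer: 6 12 9 0

Derivation:
After op 1 (insert('d')): buffer="zncndwitgdfg" (len 12), cursors c1@5 c2@10, authorship ....1....2..
After op 2 (insert('m')): buffer="zncndmwitgdmfg" (len 14), cursors c1@6 c2@12, authorship ....11....22..
After op 3 (add_cursor(9)): buffer="zncndmwitgdmfg" (len 14), cursors c1@6 c3@9 c2@12, authorship ....11....22..
After op 4 (move_right): buffer="zncndmwitgdmfg" (len 14), cursors c1@7 c3@10 c2@13, authorship ....11....22..
After op 5 (add_cursor(0)): buffer="zncndmwitgdmfg" (len 14), cursors c4@0 c1@7 c3@10 c2@13, authorship ....11....22..
After op 6 (move_left): buffer="zncndmwitgdmfg" (len 14), cursors c4@0 c1@6 c3@9 c2@12, authorship ....11....22..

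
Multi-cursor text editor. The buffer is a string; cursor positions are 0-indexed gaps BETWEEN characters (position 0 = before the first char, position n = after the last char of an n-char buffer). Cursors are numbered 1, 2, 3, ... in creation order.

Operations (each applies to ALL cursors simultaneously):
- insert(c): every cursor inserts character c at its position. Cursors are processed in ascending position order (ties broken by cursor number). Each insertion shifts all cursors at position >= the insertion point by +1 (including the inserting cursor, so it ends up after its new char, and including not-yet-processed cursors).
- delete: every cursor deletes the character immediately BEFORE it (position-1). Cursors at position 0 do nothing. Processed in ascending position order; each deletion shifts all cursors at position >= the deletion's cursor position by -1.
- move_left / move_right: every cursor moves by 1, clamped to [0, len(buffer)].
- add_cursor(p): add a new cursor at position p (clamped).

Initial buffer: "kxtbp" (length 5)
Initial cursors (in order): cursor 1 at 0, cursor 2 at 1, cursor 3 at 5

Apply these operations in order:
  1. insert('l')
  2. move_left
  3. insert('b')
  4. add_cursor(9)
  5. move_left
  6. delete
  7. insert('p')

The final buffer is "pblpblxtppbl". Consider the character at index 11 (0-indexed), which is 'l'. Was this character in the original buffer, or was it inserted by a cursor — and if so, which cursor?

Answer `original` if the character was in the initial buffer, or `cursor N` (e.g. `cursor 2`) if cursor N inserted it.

After op 1 (insert('l')): buffer="lklxtbpl" (len 8), cursors c1@1 c2@3 c3@8, authorship 1.2....3
After op 2 (move_left): buffer="lklxtbpl" (len 8), cursors c1@0 c2@2 c3@7, authorship 1.2....3
After op 3 (insert('b')): buffer="blkblxtbpbl" (len 11), cursors c1@1 c2@4 c3@10, authorship 11.22....33
After op 4 (add_cursor(9)): buffer="blkblxtbpbl" (len 11), cursors c1@1 c2@4 c4@9 c3@10, authorship 11.22....33
After op 5 (move_left): buffer="blkblxtbpbl" (len 11), cursors c1@0 c2@3 c4@8 c3@9, authorship 11.22....33
After op 6 (delete): buffer="blblxtbl" (len 8), cursors c1@0 c2@2 c3@6 c4@6, authorship 1122..33
After op 7 (insert('p')): buffer="pblpblxtppbl" (len 12), cursors c1@1 c2@4 c3@10 c4@10, authorship 111222..3433
Authorship (.=original, N=cursor N): 1 1 1 2 2 2 . . 3 4 3 3
Index 11: author = 3

Answer: cursor 3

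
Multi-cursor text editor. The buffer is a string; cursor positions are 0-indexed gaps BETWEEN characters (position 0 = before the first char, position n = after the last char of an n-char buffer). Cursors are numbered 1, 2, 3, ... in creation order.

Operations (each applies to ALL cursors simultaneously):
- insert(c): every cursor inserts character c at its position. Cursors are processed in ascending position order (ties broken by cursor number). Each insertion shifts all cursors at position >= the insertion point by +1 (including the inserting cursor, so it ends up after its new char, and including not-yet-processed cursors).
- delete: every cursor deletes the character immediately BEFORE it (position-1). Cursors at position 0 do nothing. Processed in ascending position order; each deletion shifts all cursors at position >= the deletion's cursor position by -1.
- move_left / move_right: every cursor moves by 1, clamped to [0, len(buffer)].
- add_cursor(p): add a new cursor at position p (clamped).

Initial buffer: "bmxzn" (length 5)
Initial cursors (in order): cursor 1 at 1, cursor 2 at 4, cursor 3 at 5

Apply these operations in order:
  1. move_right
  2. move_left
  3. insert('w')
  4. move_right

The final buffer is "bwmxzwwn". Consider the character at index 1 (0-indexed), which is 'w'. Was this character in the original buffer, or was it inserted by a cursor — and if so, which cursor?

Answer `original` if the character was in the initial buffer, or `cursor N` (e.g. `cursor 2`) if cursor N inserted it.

Answer: cursor 1

Derivation:
After op 1 (move_right): buffer="bmxzn" (len 5), cursors c1@2 c2@5 c3@5, authorship .....
After op 2 (move_left): buffer="bmxzn" (len 5), cursors c1@1 c2@4 c3@4, authorship .....
After op 3 (insert('w')): buffer="bwmxzwwn" (len 8), cursors c1@2 c2@7 c3@7, authorship .1...23.
After op 4 (move_right): buffer="bwmxzwwn" (len 8), cursors c1@3 c2@8 c3@8, authorship .1...23.
Authorship (.=original, N=cursor N): . 1 . . . 2 3 .
Index 1: author = 1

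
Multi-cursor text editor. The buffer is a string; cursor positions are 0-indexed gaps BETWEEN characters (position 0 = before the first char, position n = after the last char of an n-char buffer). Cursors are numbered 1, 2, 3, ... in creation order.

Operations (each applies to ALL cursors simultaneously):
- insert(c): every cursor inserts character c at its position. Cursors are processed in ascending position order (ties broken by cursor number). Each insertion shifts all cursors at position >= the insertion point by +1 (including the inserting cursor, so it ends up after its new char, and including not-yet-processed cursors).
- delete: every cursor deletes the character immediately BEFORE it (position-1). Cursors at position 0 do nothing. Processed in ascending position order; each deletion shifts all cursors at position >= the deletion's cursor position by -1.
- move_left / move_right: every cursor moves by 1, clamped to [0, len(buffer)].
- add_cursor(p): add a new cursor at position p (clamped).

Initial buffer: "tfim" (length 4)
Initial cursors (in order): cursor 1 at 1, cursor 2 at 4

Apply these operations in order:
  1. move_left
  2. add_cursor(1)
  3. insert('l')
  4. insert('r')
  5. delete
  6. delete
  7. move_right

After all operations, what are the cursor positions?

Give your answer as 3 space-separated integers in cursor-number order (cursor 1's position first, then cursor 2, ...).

Answer: 1 4 2

Derivation:
After op 1 (move_left): buffer="tfim" (len 4), cursors c1@0 c2@3, authorship ....
After op 2 (add_cursor(1)): buffer="tfim" (len 4), cursors c1@0 c3@1 c2@3, authorship ....
After op 3 (insert('l')): buffer="ltlfilm" (len 7), cursors c1@1 c3@3 c2@6, authorship 1.3..2.
After op 4 (insert('r')): buffer="lrtlrfilrm" (len 10), cursors c1@2 c3@5 c2@9, authorship 11.33..22.
After op 5 (delete): buffer="ltlfilm" (len 7), cursors c1@1 c3@3 c2@6, authorship 1.3..2.
After op 6 (delete): buffer="tfim" (len 4), cursors c1@0 c3@1 c2@3, authorship ....
After op 7 (move_right): buffer="tfim" (len 4), cursors c1@1 c3@2 c2@4, authorship ....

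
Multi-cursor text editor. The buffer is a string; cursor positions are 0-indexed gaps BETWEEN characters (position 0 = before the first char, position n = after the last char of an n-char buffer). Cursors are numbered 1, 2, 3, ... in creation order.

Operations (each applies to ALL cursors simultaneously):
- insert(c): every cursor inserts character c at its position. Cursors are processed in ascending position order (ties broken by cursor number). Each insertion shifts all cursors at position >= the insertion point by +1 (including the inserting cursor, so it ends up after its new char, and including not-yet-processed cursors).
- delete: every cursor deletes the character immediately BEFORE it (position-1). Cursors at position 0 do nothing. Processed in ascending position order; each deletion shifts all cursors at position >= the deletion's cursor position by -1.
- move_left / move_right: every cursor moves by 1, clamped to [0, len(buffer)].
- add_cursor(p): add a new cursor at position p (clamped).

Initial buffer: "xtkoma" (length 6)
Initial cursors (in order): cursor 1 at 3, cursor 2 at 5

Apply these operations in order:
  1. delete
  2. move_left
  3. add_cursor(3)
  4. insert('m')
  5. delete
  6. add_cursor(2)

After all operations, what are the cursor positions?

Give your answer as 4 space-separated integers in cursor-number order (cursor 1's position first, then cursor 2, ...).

Answer: 1 2 3 2

Derivation:
After op 1 (delete): buffer="xtoa" (len 4), cursors c1@2 c2@3, authorship ....
After op 2 (move_left): buffer="xtoa" (len 4), cursors c1@1 c2@2, authorship ....
After op 3 (add_cursor(3)): buffer="xtoa" (len 4), cursors c1@1 c2@2 c3@3, authorship ....
After op 4 (insert('m')): buffer="xmtmoma" (len 7), cursors c1@2 c2@4 c3@6, authorship .1.2.3.
After op 5 (delete): buffer="xtoa" (len 4), cursors c1@1 c2@2 c3@3, authorship ....
After op 6 (add_cursor(2)): buffer="xtoa" (len 4), cursors c1@1 c2@2 c4@2 c3@3, authorship ....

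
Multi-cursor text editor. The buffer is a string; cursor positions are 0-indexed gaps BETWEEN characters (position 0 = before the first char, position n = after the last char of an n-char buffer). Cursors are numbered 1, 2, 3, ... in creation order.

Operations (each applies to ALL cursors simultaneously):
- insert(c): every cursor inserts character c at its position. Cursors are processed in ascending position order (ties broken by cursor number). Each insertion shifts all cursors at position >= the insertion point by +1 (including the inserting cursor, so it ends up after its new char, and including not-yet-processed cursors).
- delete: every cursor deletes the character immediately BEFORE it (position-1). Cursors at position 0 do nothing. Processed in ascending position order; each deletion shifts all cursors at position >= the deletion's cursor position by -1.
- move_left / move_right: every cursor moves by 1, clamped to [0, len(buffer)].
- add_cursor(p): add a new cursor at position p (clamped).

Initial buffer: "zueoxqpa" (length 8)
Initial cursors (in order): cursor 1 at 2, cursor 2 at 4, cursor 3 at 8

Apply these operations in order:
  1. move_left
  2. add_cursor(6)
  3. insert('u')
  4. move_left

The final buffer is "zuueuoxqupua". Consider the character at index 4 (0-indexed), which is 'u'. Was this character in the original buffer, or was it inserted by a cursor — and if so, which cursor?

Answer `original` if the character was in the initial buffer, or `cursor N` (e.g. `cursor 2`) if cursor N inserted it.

After op 1 (move_left): buffer="zueoxqpa" (len 8), cursors c1@1 c2@3 c3@7, authorship ........
After op 2 (add_cursor(6)): buffer="zueoxqpa" (len 8), cursors c1@1 c2@3 c4@6 c3@7, authorship ........
After op 3 (insert('u')): buffer="zuueuoxqupua" (len 12), cursors c1@2 c2@5 c4@9 c3@11, authorship .1..2...4.3.
After op 4 (move_left): buffer="zuueuoxqupua" (len 12), cursors c1@1 c2@4 c4@8 c3@10, authorship .1..2...4.3.
Authorship (.=original, N=cursor N): . 1 . . 2 . . . 4 . 3 .
Index 4: author = 2

Answer: cursor 2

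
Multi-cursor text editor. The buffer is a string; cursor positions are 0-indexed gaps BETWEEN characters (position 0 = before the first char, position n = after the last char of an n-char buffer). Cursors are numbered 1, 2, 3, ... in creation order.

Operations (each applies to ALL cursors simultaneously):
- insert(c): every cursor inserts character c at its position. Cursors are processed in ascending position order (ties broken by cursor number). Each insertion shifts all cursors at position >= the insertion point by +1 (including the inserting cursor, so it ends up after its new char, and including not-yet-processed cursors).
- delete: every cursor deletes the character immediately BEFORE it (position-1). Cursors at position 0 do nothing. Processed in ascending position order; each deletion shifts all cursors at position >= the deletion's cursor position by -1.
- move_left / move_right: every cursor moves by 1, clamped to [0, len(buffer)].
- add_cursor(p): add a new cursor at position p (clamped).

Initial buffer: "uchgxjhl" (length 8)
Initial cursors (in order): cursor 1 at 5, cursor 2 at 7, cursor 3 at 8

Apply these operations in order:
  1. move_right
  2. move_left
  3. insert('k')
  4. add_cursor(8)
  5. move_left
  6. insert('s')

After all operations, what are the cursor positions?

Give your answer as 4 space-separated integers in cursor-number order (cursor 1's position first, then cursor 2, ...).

After op 1 (move_right): buffer="uchgxjhl" (len 8), cursors c1@6 c2@8 c3@8, authorship ........
After op 2 (move_left): buffer="uchgxjhl" (len 8), cursors c1@5 c2@7 c3@7, authorship ........
After op 3 (insert('k')): buffer="uchgxkjhkkl" (len 11), cursors c1@6 c2@10 c3@10, authorship .....1..23.
After op 4 (add_cursor(8)): buffer="uchgxkjhkkl" (len 11), cursors c1@6 c4@8 c2@10 c3@10, authorship .....1..23.
After op 5 (move_left): buffer="uchgxkjhkkl" (len 11), cursors c1@5 c4@7 c2@9 c3@9, authorship .....1..23.
After op 6 (insert('s')): buffer="uchgxskjshksskl" (len 15), cursors c1@6 c4@9 c2@13 c3@13, authorship .....11.4.2233.

Answer: 6 13 13 9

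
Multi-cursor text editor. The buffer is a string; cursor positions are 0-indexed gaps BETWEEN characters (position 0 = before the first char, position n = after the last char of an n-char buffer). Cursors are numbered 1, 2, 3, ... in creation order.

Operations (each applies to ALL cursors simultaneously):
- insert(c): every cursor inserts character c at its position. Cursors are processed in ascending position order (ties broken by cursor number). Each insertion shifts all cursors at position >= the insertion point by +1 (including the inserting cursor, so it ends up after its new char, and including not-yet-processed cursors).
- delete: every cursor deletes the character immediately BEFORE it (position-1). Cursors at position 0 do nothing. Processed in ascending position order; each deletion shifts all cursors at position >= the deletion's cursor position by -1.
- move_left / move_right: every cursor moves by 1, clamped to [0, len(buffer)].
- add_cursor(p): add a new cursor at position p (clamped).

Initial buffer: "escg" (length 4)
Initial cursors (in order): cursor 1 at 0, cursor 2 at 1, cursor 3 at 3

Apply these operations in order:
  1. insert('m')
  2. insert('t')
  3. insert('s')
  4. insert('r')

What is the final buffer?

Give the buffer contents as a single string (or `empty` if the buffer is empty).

After op 1 (insert('m')): buffer="memscmg" (len 7), cursors c1@1 c2@3 c3@6, authorship 1.2..3.
After op 2 (insert('t')): buffer="mtemtscmtg" (len 10), cursors c1@2 c2@5 c3@9, authorship 11.22..33.
After op 3 (insert('s')): buffer="mtsemtsscmtsg" (len 13), cursors c1@3 c2@7 c3@12, authorship 111.222..333.
After op 4 (insert('r')): buffer="mtsremtsrscmtsrg" (len 16), cursors c1@4 c2@9 c3@15, authorship 1111.2222..3333.

Answer: mtsremtsrscmtsrg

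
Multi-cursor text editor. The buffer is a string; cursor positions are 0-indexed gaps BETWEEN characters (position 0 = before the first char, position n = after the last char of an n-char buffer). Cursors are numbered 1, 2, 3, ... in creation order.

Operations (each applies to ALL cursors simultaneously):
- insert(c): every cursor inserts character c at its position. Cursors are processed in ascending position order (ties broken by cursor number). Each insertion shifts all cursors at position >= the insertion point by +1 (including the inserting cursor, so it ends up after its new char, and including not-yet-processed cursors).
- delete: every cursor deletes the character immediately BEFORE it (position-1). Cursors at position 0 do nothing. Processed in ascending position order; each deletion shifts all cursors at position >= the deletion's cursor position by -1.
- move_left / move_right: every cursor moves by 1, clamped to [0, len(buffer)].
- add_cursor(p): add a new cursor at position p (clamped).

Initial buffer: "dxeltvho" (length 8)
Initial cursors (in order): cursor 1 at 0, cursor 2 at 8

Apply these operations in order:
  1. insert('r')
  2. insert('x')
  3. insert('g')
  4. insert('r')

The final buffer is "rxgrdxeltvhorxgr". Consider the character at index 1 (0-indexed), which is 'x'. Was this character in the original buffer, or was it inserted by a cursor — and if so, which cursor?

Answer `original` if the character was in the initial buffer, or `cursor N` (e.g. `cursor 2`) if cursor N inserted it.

After op 1 (insert('r')): buffer="rdxeltvhor" (len 10), cursors c1@1 c2@10, authorship 1........2
After op 2 (insert('x')): buffer="rxdxeltvhorx" (len 12), cursors c1@2 c2@12, authorship 11........22
After op 3 (insert('g')): buffer="rxgdxeltvhorxg" (len 14), cursors c1@3 c2@14, authorship 111........222
After op 4 (insert('r')): buffer="rxgrdxeltvhorxgr" (len 16), cursors c1@4 c2@16, authorship 1111........2222
Authorship (.=original, N=cursor N): 1 1 1 1 . . . . . . . . 2 2 2 2
Index 1: author = 1

Answer: cursor 1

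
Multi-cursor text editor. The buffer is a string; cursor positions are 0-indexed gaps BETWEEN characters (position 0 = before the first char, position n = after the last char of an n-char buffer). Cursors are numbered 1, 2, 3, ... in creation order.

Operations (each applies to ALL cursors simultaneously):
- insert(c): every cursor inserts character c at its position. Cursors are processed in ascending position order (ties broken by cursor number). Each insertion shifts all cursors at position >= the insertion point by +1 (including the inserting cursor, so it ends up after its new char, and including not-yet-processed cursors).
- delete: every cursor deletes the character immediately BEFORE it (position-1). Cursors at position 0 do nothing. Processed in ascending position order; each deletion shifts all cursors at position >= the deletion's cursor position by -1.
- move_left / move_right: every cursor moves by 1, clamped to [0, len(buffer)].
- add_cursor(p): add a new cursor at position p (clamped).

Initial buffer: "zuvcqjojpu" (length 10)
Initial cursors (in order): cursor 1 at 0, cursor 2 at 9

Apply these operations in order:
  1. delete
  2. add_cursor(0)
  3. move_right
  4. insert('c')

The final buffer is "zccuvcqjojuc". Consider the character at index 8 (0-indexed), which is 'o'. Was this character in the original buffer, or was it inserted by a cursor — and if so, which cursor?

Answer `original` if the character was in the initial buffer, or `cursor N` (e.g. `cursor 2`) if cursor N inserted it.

Answer: original

Derivation:
After op 1 (delete): buffer="zuvcqjoju" (len 9), cursors c1@0 c2@8, authorship .........
After op 2 (add_cursor(0)): buffer="zuvcqjoju" (len 9), cursors c1@0 c3@0 c2@8, authorship .........
After op 3 (move_right): buffer="zuvcqjoju" (len 9), cursors c1@1 c3@1 c2@9, authorship .........
After op 4 (insert('c')): buffer="zccuvcqjojuc" (len 12), cursors c1@3 c3@3 c2@12, authorship .13........2
Authorship (.=original, N=cursor N): . 1 3 . . . . . . . . 2
Index 8: author = original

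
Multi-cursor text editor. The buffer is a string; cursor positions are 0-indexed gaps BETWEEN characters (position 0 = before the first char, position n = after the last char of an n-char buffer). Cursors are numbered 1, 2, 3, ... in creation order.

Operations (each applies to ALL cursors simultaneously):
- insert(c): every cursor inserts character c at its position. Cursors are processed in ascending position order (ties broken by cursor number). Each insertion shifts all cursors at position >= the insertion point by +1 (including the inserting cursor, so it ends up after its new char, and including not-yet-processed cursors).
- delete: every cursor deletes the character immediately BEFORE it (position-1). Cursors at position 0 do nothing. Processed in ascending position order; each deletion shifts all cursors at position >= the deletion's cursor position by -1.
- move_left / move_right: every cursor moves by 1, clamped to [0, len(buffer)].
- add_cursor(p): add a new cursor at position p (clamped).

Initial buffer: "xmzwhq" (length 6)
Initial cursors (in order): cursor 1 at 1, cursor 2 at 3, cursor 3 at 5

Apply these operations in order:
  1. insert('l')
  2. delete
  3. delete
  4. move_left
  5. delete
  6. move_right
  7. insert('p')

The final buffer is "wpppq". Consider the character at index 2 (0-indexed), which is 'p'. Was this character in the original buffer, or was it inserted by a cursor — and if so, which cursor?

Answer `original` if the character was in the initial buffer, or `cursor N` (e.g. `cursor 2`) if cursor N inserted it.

After op 1 (insert('l')): buffer="xlmzlwhlq" (len 9), cursors c1@2 c2@5 c3@8, authorship .1..2..3.
After op 2 (delete): buffer="xmzwhq" (len 6), cursors c1@1 c2@3 c3@5, authorship ......
After op 3 (delete): buffer="mwq" (len 3), cursors c1@0 c2@1 c3@2, authorship ...
After op 4 (move_left): buffer="mwq" (len 3), cursors c1@0 c2@0 c3@1, authorship ...
After op 5 (delete): buffer="wq" (len 2), cursors c1@0 c2@0 c3@0, authorship ..
After op 6 (move_right): buffer="wq" (len 2), cursors c1@1 c2@1 c3@1, authorship ..
After op 7 (insert('p')): buffer="wpppq" (len 5), cursors c1@4 c2@4 c3@4, authorship .123.
Authorship (.=original, N=cursor N): . 1 2 3 .
Index 2: author = 2

Answer: cursor 2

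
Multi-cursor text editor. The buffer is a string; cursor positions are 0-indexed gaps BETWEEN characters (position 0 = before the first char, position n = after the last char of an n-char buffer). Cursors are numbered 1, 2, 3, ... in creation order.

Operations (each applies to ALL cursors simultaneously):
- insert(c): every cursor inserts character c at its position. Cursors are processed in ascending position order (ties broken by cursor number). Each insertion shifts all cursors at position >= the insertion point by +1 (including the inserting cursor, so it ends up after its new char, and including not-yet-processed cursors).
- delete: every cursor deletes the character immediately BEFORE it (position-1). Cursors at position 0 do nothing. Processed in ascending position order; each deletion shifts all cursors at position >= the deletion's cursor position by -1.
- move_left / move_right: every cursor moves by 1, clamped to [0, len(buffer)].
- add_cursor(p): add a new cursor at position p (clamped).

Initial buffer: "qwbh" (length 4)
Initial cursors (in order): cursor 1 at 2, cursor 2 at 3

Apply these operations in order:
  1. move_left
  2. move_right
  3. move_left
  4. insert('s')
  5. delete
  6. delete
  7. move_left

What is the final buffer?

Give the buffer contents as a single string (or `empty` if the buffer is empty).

After op 1 (move_left): buffer="qwbh" (len 4), cursors c1@1 c2@2, authorship ....
After op 2 (move_right): buffer="qwbh" (len 4), cursors c1@2 c2@3, authorship ....
After op 3 (move_left): buffer="qwbh" (len 4), cursors c1@1 c2@2, authorship ....
After op 4 (insert('s')): buffer="qswsbh" (len 6), cursors c1@2 c2@4, authorship .1.2..
After op 5 (delete): buffer="qwbh" (len 4), cursors c1@1 c2@2, authorship ....
After op 6 (delete): buffer="bh" (len 2), cursors c1@0 c2@0, authorship ..
After op 7 (move_left): buffer="bh" (len 2), cursors c1@0 c2@0, authorship ..

Answer: bh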